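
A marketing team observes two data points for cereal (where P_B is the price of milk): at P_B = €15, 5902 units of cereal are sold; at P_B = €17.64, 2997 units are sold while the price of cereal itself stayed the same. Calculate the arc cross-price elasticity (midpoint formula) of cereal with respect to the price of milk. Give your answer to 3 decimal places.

-4.036

ΔQ_A = 2997 − 5902 = -2905; ΔP_B = 17.64 − 15 = 2.64.
Midpoints: Q̄_A = 4449.5, P̄_B = 16.32.
ε = (ΔQ_A/Q̄_A)/(ΔP_B/P̄_B) = (-2905/4449.5)/(2.64/16.32) ≈ -4.036.
ε < 0: cereal and milk are complements.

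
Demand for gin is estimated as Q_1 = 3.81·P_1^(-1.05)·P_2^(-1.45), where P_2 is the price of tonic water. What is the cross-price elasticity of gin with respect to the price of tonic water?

-1.45

In a log-linear (constant-elasticity) demand function, the coefficient on the exponent of P_2 is the cross-price elasticity.
ε = -1.45. Negative, so gin and tonic water are complements.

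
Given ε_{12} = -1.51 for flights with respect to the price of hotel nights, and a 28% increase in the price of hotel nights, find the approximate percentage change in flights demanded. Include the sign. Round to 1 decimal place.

-42.3%

%ΔQ ≈ ε × %ΔP of hotel nights = -1.51 × (28%) = -42.3%.
Demand for flights falls by about 42.3%.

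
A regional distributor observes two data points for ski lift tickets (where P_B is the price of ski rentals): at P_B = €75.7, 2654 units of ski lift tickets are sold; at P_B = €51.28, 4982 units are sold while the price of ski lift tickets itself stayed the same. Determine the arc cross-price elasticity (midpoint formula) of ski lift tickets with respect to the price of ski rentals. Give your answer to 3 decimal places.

ΔQ_A = 4982 − 2654 = 2328; ΔP_B = 51.28 − 75.7 = -24.42.
Midpoints: Q̄_A = 3818.0, P̄_B = 63.49.
ε = (ΔQ_A/Q̄_A)/(ΔP_B/P̄_B) = (2328/3818.0)/(-24.42/63.49) ≈ -1.585.

-1.585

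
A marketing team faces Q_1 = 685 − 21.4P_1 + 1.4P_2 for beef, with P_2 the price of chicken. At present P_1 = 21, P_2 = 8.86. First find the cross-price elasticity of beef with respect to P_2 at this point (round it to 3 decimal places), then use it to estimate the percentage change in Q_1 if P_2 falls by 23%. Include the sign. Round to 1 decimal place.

At P_1 = 21, P_2 = 8.86: Q_1 = 248.004.
∂Q_1/∂P_2 = 1.4.
ε = (∂Q_1/∂P_2)(P_2/Q_1) = 1.4000 × 8.86/248.004 ≈ 0.050.
%ΔQ_1 ≈ ε × %ΔP_2 = 0.050 × (-23%) = -1.2%.

-1.2%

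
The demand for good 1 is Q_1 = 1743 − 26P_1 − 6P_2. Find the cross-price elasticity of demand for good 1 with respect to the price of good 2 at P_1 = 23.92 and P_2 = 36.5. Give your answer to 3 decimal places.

At P_1 = 23.92 and P_2 = 36.5: Q_1 = 902.08.
∂Q_1/∂P_2 = -6.
ε = (∂Q_1/∂P_2)(P_2/Q_1) = -6 × (36.5/902.08) ≈ -0.243.
Since ε < 0, good 1 and good 2 are complements.

-0.243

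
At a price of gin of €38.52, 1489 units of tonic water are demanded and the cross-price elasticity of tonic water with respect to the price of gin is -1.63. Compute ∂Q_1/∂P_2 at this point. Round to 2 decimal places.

-63.01

ε = (∂Q_1/∂P_2)·(P_2/Q_1) ⇒ ∂Q_1/∂P_2 = ε·Q_1/P_2 = -1.63 × 1489/38.52 ≈ -63.01.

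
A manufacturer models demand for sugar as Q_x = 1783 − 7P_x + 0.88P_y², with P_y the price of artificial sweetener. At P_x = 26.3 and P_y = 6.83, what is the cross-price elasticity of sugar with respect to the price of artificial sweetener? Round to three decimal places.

0.050

At P_x = 26.3 and P_y = 6.83: Q_x = 1639.951.
∂Q_x/∂P_y = 1.76P_y = 1.76(6.83) = 12.0208.
ε = (∂Q_x/∂P_y)(P_y/Q_x) = 12.0208 × (6.83/1639.951) ≈ 0.050.
ε > 0: substitutes.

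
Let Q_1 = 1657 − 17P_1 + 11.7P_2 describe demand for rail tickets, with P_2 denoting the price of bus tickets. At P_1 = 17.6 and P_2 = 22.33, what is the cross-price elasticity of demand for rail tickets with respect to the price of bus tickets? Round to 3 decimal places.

0.161

At P_1 = 17.6 and P_2 = 22.33: Q_1 = 1619.061.
∂Q_1/∂P_2 = 11.7.
ε = (∂Q_1/∂P_2)(P_2/Q_1) = 11.7 × (22.33/1619.061) ≈ 0.161.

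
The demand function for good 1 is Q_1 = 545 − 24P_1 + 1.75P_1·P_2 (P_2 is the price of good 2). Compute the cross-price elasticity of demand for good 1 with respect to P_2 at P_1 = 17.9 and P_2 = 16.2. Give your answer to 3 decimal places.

0.815

At P_1 = 17.9 and P_2 = 16.2: Q_1 = 622.865.
∂Q_1/∂P_2 = 1.75P_1 = 1.75(17.9) = 31.3250.
ε = (∂Q_1/∂P_2)(P_2/Q_1) = 31.3250 × (16.2/622.865) ≈ 0.815.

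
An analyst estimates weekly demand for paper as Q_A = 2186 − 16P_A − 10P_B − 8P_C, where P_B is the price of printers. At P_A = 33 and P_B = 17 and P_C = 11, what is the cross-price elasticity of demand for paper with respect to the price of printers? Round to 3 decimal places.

At P_A = 33 and P_B = 17 and P_C = 11: Q_A = 1400.
∂Q_A/∂P_B = -10.
ε = (∂Q_A/∂P_B)(P_B/Q_A) = -10 × (17/1400) ≈ -0.121.
Since ε < 0, paper and printers are complements.

-0.121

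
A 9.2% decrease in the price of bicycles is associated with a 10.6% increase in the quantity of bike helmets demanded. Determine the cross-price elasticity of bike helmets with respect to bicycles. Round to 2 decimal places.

ε = (%ΔQ of bike helmets) / (%ΔP of bicycles) = (10.6%) / (-9.2%) ≈ -1.15.

-1.15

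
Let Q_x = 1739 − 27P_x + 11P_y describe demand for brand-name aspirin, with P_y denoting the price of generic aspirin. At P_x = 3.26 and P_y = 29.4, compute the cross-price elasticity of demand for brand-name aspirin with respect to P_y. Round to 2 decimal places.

0.16

At P_x = 3.26 and P_y = 29.4: Q_x = 1974.38.
∂Q_x/∂P_y = 11.
ε = (∂Q_x/∂P_y)(P_y/Q_x) = 11 × (29.4/1974.38) ≈ 0.16.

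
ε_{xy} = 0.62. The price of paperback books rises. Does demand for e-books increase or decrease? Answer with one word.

increase

ε > 0 and the price of paperback books rises, so the quantity of e-books moves in the same direction: it increases.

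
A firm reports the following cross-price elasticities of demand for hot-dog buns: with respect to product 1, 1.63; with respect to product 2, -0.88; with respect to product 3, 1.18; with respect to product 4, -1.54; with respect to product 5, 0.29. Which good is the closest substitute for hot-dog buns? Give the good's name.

Substitutes have ε > 0. Among the positive values, 1.63 (product 1) is largest.

product 1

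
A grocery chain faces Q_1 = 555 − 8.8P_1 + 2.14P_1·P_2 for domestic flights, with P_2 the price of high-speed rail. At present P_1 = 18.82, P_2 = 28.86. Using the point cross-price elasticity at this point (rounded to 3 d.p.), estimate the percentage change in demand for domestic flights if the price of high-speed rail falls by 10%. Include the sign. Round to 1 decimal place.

-7.5%

At P_1 = 18.82, P_2 = 28.86: Q_1 = 1551.715.
∂Q_1/∂P_2 = 2.14P_1 = 40.2748.
ε = (∂Q_1/∂P_2)(P_2/Q_1) = 40.2748 × 28.86/1551.715 ≈ 0.749.
%ΔQ_1 ≈ ε × %ΔP_2 = 0.749 × (-10%) = -7.5%.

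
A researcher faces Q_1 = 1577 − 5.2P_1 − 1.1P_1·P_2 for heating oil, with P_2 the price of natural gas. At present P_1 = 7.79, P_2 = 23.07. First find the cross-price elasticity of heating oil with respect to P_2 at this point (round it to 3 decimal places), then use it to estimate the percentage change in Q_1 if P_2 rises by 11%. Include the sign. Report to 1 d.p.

At P_1 = 7.79, P_2 = 23.07: Q_1 = 1338.805.
∂Q_1/∂P_2 = -1.1P_1 = -8.5690.
ε = (∂Q_1/∂P_2)(P_2/Q_1) = -8.5690 × 23.07/1338.805 ≈ -0.148.
%ΔQ_1 ≈ ε × %ΔP_2 = -0.148 × (11%) = -1.6%.

-1.6%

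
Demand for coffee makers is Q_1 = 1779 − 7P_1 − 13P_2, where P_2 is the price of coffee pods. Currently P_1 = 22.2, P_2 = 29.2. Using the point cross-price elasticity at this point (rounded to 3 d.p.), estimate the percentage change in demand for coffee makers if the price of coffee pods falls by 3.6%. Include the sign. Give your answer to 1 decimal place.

1.1%

At P_1 = 22.2, P_2 = 29.2: Q_1 = 1244.
∂Q_1/∂P_2 = -13.
ε = (∂Q_1/∂P_2)(P_2/Q_1) = -13.0000 × 29.2/1244 ≈ -0.305.
%ΔQ_1 ≈ ε × %ΔP_2 = -0.305 × (-3.6%) = 1.1%.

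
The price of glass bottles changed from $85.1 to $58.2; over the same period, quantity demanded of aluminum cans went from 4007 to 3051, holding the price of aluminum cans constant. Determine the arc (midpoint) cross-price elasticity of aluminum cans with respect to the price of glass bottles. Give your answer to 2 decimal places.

0.72

ΔQ_A = 3051 − 4007 = -956; ΔP_B = 58.2 − 85.1 = -26.9.
Midpoints: Q̄_A = 3529.0, P̄_B = 71.65.
ε = (ΔQ_A/Q̄_A)/(ΔP_B/P̄_B) = (-956/3529.0)/(-26.9/71.65) ≈ 0.72.
ε > 0: aluminum cans and glass bottles are substitutes.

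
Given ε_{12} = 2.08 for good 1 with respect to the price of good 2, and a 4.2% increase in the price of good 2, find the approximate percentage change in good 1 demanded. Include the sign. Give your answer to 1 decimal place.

%ΔQ ≈ ε × %ΔP of good 2 = 2.08 × (4.2%) = 8.7%.

8.7%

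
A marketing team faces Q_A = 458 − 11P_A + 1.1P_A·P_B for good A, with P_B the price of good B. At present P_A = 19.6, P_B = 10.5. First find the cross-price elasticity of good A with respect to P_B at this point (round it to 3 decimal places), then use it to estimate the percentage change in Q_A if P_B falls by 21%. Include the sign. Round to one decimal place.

At P_A = 19.6, P_B = 10.5: Q_A = 468.78.
∂Q_A/∂P_B = 1.1P_A = 21.5600.
ε = (∂Q_A/∂P_B)(P_B/Q_A) = 21.5600 × 10.5/468.78 ≈ 0.483.
%ΔQ_A ≈ ε × %ΔP_B = 0.483 × (-21%) = -10.1%.

-10.1%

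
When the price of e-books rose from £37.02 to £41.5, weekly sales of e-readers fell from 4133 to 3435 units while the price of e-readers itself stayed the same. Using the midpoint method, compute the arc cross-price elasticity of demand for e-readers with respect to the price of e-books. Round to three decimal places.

-1.617

ΔQ_A = 3435 − 4133 = -698; ΔP_B = 41.5 − 37.02 = 4.48.
Midpoints: Q̄_A = 3784.0, P̄_B = 39.26.
ε = (ΔQ_A/Q̄_A)/(ΔP_B/P̄_B) = (-698/3784.0)/(4.48/39.26) ≈ -1.617.
ε < 0: e-readers and e-books are complements.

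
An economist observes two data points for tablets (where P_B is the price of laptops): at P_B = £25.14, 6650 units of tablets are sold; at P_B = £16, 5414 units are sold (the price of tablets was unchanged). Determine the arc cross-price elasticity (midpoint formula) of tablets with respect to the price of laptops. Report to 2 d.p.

ΔQ_A = 5414 − 6650 = -1236; ΔP_B = 16 − 25.14 = -9.14.
Midpoints: Q̄_A = 6032.0, P̄_B = 20.57.
ε = (ΔQ_A/Q̄_A)/(ΔP_B/P̄_B) = (-1236/6032.0)/(-9.14/20.57) ≈ 0.46.
ε > 0: tablets and laptops are substitutes.

0.46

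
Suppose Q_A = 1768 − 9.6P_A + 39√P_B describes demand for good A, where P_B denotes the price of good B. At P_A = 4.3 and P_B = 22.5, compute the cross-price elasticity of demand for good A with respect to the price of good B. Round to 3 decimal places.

At P_A = 4.3 and P_B = 22.5: Q_A = 1911.713.
∂Q_A/∂P_B = 39/(2√P_B) = 39/(2√22.5) = 4.1110.
ε = (∂Q_A/∂P_B)(P_B/Q_A) = 4.1110 × (22.5/1911.713) ≈ 0.048.
ε > 0: substitutes.

0.048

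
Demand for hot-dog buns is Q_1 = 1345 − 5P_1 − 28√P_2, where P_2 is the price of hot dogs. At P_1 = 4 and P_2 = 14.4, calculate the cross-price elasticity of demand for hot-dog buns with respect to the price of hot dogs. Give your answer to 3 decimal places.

-0.044

At P_1 = 4 and P_2 = 14.4: Q_1 = 1218.747.
∂Q_1/∂P_2 = -28/(2√P_2) = -28/(2√14.4) = -3.6893.
ε = (∂Q_1/∂P_2)(P_2/Q_1) = -3.6893 × (14.4/1218.747) ≈ -0.044.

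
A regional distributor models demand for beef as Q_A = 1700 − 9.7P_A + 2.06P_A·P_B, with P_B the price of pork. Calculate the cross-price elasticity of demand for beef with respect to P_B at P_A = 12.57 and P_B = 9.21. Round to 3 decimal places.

At P_A = 12.57 and P_B = 9.21: Q_A = 1816.557.
∂Q_A/∂P_B = 2.06P_A = 2.06(12.57) = 25.8942.
ε = (∂Q_A/∂P_B)(P_B/Q_A) = 25.8942 × (9.21/1816.557) ≈ 0.131.
ε > 0: substitutes.

0.131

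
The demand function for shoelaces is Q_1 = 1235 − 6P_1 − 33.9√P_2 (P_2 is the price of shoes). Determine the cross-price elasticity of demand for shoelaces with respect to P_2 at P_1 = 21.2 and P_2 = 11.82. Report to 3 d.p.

At P_1 = 21.2 and P_2 = 11.82: Q_1 = 991.251.
∂Q_1/∂P_2 = -33.9/(2√P_2) = -33.9/(2√11.82) = -4.9302.
ε = (∂Q_1/∂P_2)(P_2/Q_1) = -4.9302 × (11.82/991.251) ≈ -0.059.

-0.059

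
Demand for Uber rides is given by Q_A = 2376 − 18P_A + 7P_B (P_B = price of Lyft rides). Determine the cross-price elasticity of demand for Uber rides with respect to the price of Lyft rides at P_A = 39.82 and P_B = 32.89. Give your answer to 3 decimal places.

At P_A = 39.82 and P_B = 32.89: Q_A = 1889.47.
∂Q_A/∂P_B = 7.
ε = (∂Q_A/∂P_B)(P_B/Q_A) = 7 × (32.89/1889.47) ≈ 0.122.
Since ε > 0, Uber rides and Lyft rides are substitutes.

0.122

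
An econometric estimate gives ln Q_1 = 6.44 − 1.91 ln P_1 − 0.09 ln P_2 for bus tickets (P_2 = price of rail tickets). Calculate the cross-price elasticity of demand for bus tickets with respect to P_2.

-0.09

In a log-linear (constant-elasticity) demand function, the coefficient on ln P_2 is the cross-price elasticity.
ε = -0.09. Negative, so bus tickets and rail tickets are complements.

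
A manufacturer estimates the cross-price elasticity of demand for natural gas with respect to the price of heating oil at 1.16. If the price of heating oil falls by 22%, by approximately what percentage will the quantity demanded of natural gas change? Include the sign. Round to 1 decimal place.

%ΔQ ≈ ε × %ΔP of heating oil = 1.16 × (-22%) = -25.5%.

-25.5%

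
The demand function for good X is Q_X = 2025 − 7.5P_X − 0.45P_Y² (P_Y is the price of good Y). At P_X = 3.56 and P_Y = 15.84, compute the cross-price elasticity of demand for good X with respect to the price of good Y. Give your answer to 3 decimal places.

-0.120

At P_X = 3.56 and P_Y = 15.84: Q_X = 1885.392.
∂Q_X/∂P_Y = -0.9P_Y = -0.9(15.84) = -14.2560.
ε = (∂Q_X/∂P_Y)(P_Y/Q_X) = -14.2560 × (15.84/1885.392) ≈ -0.120.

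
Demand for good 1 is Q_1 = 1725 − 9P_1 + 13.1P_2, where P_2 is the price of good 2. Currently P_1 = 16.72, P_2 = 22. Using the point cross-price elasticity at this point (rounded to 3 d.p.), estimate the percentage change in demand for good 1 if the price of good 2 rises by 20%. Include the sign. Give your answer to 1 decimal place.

At P_1 = 16.72, P_2 = 22: Q_1 = 1862.72.
∂Q_1/∂P_2 = 13.1.
ε = (∂Q_1/∂P_2)(P_2/Q_1) = 13.1000 × 22/1862.72 ≈ 0.155.
%ΔQ_1 ≈ ε × %ΔP_2 = 0.155 × (20%) = 3.1%.

3.1%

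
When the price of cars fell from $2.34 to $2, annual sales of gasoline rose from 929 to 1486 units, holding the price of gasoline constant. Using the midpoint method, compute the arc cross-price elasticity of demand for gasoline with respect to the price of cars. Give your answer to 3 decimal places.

-2.944

ΔQ_A = 1486 − 929 = 557; ΔP_B = 2 − 2.34 = -0.34.
Midpoints: Q̄_A = 1207.5, P̄_B = 2.17.
ε = (ΔQ_A/Q̄_A)/(ΔP_B/P̄_B) = (557/1207.5)/(-0.34/2.17) ≈ -2.944.
ε < 0: gasoline and cars are complements.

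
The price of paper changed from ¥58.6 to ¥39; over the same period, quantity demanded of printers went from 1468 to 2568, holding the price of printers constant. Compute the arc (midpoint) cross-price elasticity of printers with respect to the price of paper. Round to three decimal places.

-1.357

ΔQ_A = 2568 − 1468 = 1100; ΔP_B = 39 − 58.6 = -19.6.
Midpoints: Q̄_A = 2018.0, P̄_B = 48.80.
ε = (ΔQ_A/Q̄_A)/(ΔP_B/P̄_B) = (1100/2018.0)/(-19.6/48.80) ≈ -1.357.
ε < 0: printers and paper are complements.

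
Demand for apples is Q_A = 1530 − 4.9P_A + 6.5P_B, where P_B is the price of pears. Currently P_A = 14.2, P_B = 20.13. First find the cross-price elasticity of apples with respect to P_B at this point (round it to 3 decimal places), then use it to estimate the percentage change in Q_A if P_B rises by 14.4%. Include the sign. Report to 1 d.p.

1.2%

At P_A = 14.2, P_B = 20.13: Q_A = 1591.265.
∂Q_A/∂P_B = 6.5.
ε = (∂Q_A/∂P_B)(P_B/Q_A) = 6.5000 × 20.13/1591.265 ≈ 0.082.
%ΔQ_A ≈ ε × %ΔP_B = 0.082 × (14.4%) = 1.2%.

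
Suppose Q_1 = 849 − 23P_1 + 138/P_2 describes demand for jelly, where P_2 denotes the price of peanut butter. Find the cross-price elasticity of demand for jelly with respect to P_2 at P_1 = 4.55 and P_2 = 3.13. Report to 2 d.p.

-0.06

At P_1 = 4.55 and P_2 = 3.13: Q_1 = 788.439.
∂Q_1/∂P_2 = −138/P_2² = -14.0861.
ε = (∂Q_1/∂P_2)(P_2/Q_1) = -14.0861 × (3.13/788.439) ≈ -0.06.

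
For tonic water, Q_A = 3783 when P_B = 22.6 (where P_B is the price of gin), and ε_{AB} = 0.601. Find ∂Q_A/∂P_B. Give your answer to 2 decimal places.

100.60

ε = (∂Q_A/∂P_B)·(P_B/Q_A) ⇒ ∂Q_A/∂P_B = ε·Q_A/P_B = 0.601 × 3783/22.6 ≈ 100.60.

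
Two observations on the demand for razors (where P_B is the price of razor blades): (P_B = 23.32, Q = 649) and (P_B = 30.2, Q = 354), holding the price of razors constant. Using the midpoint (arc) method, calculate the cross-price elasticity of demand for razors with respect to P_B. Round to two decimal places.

-2.29

ΔQ_A = 354 − 649 = -295; ΔP_B = 30.2 − 23.32 = 6.88.
Midpoints: Q̄_A = 501.5, P̄_B = 26.76.
ε = (ΔQ_A/Q̄_A)/(ΔP_B/P̄_B) = (-295/501.5)/(6.88/26.76) ≈ -2.29.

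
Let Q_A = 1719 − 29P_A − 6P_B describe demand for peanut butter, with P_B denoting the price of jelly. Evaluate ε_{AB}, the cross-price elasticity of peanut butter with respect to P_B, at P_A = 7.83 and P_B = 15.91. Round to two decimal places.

-0.07

At P_A = 7.83 and P_B = 15.91: Q_A = 1396.47.
∂Q_A/∂P_B = -6.
ε = (∂Q_A/∂P_B)(P_B/Q_A) = -6 × (15.91/1396.47) ≈ -0.07.
Since ε < 0, peanut butter and jelly are complements.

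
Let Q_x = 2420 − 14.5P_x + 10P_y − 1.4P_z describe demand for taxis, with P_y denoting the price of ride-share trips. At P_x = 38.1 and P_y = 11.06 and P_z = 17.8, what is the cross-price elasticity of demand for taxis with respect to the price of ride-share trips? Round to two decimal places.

0.06

At P_x = 38.1 and P_y = 11.06 and P_z = 17.8: Q_x = 1953.23.
∂Q_x/∂P_y = 10.
ε = (∂Q_x/∂P_y)(P_y/Q_x) = 10 × (11.06/1953.23) ≈ 0.06.
Since ε > 0, taxis and ride-share trips are substitutes.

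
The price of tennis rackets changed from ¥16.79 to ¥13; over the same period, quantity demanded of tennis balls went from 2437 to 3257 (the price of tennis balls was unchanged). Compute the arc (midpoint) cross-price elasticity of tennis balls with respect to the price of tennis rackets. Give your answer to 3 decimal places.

ΔQ_A = 3257 − 2437 = 820; ΔP_B = 13 − 16.79 = -3.79.
Midpoints: Q̄_A = 2847.0, P̄_B = 14.89.
ε = (ΔQ_A/Q̄_A)/(ΔP_B/P̄_B) = (820/2847.0)/(-3.79/14.89) ≈ -1.132.

-1.132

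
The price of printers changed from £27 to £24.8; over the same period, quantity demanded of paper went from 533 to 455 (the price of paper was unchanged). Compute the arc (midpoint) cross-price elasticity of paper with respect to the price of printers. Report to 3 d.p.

ΔQ_A = 455 − 533 = -78; ΔP_B = 24.8 − 27 = -2.2.
Midpoints: Q̄_A = 494.0, P̄_B = 25.90.
ε = (ΔQ_A/Q̄_A)/(ΔP_B/P̄_B) = (-78/494.0)/(-2.2/25.90) ≈ 1.859.
ε > 0: paper and printers are substitutes.

1.859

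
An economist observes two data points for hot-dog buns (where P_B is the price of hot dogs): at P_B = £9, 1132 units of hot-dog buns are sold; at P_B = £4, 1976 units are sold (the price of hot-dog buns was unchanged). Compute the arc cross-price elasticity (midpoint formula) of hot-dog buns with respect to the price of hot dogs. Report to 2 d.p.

-0.71

ΔQ_A = 1976 − 1132 = 844; ΔP_B = 4 − 9 = -5.
Midpoints: Q̄_A = 1554.0, P̄_B = 6.50.
ε = (ΔQ_A/Q̄_A)/(ΔP_B/P̄_B) = (844/1554.0)/(-5/6.50) ≈ -0.71.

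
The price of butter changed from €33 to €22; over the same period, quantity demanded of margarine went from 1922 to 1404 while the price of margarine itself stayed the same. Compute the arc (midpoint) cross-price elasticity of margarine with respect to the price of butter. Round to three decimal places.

0.779

ΔQ_A = 1404 − 1922 = -518; ΔP_B = 22 − 33 = -11.
Midpoints: Q̄_A = 1663.0, P̄_B = 27.50.
ε = (ΔQ_A/Q̄_A)/(ΔP_B/P̄_B) = (-518/1663.0)/(-11/27.50) ≈ 0.779.
ε > 0: margarine and butter are substitutes.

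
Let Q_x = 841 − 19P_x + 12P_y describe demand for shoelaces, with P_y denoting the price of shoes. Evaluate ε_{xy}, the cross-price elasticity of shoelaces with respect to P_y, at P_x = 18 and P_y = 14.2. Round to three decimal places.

At P_x = 18 and P_y = 14.2: Q_x = 669.4.
∂Q_x/∂P_y = 12.
ε = (∂Q_x/∂P_y)(P_y/Q_x) = 12 × (14.2/669.4) ≈ 0.255.

0.255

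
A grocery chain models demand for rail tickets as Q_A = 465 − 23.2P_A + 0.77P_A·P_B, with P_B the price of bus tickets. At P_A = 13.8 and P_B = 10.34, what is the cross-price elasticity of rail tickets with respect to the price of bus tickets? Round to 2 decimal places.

At P_A = 13.8 and P_B = 10.34: Q_A = 254.713.
∂Q_A/∂P_B = 0.77P_A = 0.77(13.8) = 10.6260.
ε = (∂Q_A/∂P_B)(P_B/Q_A) = 10.6260 × (10.34/254.713) ≈ 0.43.
ε > 0: substitutes.

0.43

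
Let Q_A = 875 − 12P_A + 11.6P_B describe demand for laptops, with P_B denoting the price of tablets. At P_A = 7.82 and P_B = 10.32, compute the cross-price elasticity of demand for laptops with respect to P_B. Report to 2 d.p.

0.13

At P_A = 7.82 and P_B = 10.32: Q_A = 900.872.
∂Q_A/∂P_B = 11.6.
ε = (∂Q_A/∂P_B)(P_B/Q_A) = 11.6 × (10.32/900.872) ≈ 0.13.
Since ε > 0, laptops and tablets are substitutes.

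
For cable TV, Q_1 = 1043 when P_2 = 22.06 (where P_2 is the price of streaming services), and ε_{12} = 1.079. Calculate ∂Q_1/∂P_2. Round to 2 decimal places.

51.02

ε = (∂Q_1/∂P_2)·(P_2/Q_1) ⇒ ∂Q_1/∂P_2 = ε·Q_1/P_2 = 1.079 × 1043/22.06 ≈ 51.02.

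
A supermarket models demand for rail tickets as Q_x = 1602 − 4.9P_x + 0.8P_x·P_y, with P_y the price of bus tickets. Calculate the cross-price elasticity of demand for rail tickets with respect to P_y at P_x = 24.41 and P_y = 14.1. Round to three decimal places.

At P_x = 24.41 and P_y = 14.1: Q_x = 1757.736.
∂Q_x/∂P_y = 0.8P_x = 0.8(24.41) = 19.5280.
ε = (∂Q_x/∂P_y)(P_y/Q_x) = 19.5280 × (14.1/1757.736) ≈ 0.157.

0.157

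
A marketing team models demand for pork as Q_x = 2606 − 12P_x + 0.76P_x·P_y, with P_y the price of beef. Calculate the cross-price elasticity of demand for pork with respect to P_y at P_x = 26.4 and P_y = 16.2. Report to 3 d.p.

0.124

At P_x = 26.4 and P_y = 16.2: Q_x = 2614.237.
∂Q_x/∂P_y = 0.76P_x = 0.76(26.4) = 20.0640.
ε = (∂Q_x/∂P_y)(P_y/Q_x) = 20.0640 × (16.2/2614.237) ≈ 0.124.
ε > 0: substitutes.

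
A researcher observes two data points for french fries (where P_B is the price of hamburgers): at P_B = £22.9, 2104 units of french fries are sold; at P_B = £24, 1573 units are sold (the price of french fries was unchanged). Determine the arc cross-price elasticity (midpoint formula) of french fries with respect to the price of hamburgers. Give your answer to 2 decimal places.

ΔQ_A = 1573 − 2104 = -531; ΔP_B = 24 − 22.9 = 1.1.
Midpoints: Q̄_A = 1838.5, P̄_B = 23.45.
ε = (ΔQ_A/Q̄_A)/(ΔP_B/P̄_B) = (-531/1838.5)/(1.1/23.45) ≈ -6.16.
ε < 0: french fries and hamburgers are complements.

-6.16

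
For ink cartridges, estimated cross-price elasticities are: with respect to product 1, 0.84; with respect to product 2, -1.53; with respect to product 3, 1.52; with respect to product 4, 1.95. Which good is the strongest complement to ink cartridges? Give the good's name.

Complements have ε < 0. The most negative value is -1.53 (product 2).

product 2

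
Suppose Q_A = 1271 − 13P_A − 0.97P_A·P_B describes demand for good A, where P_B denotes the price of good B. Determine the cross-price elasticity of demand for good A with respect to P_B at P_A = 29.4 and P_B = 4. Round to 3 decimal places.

-0.147

At P_A = 29.4 and P_B = 4: Q_A = 774.728.
∂Q_A/∂P_B = -0.97P_A = -0.97(29.4) = -28.5180.
ε = (∂Q_A/∂P_B)(P_B/Q_A) = -28.5180 × (4/774.728) ≈ -0.147.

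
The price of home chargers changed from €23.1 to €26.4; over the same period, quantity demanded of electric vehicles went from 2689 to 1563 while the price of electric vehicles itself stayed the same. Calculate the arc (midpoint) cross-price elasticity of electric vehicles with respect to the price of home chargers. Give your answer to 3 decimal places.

ΔQ_A = 1563 − 2689 = -1126; ΔP_B = 26.4 − 23.1 = 3.3.
Midpoints: Q̄_A = 2126.0, P̄_B = 24.75.
ε = (ΔQ_A/Q̄_A)/(ΔP_B/P̄_B) = (-1126/2126.0)/(3.3/24.75) ≈ -3.972.

-3.972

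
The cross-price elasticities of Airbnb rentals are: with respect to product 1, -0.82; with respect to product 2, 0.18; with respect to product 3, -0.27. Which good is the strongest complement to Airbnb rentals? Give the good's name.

product 1

Complements have ε < 0. The most negative value is -0.82 (product 1).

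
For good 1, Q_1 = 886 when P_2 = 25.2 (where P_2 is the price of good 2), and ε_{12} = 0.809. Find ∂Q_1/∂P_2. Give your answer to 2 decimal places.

28.44

ε = (∂Q_1/∂P_2)·(P_2/Q_1) ⇒ ∂Q_1/∂P_2 = ε·Q_1/P_2 = 0.809 × 886/25.2 ≈ 28.44.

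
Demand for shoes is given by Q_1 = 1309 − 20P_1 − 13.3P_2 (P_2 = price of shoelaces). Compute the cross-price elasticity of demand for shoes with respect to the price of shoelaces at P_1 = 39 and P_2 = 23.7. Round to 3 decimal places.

-1.474

At P_1 = 39 and P_2 = 23.7: Q_1 = 213.79.
∂Q_1/∂P_2 = -13.3.
ε = (∂Q_1/∂P_2)(P_2/Q_1) = -13.3 × (23.7/213.79) ≈ -1.474.
Since ε < 0, shoes and shoelaces are complements.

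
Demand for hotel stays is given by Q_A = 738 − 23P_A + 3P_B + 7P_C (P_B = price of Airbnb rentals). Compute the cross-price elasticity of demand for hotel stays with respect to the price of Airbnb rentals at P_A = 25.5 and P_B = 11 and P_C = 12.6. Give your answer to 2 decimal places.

0.12

At P_A = 25.5 and P_B = 11 and P_C = 12.6: Q_A = 272.7.
∂Q_A/∂P_B = 3.
ε = (∂Q_A/∂P_B)(P_B/Q_A) = 3 × (11/272.7) ≈ 0.12.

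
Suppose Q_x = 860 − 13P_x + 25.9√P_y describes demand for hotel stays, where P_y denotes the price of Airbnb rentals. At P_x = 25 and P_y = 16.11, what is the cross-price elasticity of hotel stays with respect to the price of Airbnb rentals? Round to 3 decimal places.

At P_x = 25 and P_y = 16.11: Q_x = 638.956.
∂Q_x/∂P_y = 25.9/(2√P_y) = 25.9/(2√16.11) = 3.2264.
ε = (∂Q_x/∂P_y)(P_y/Q_x) = 3.2264 × (16.11/638.956) ≈ 0.081.
ε > 0: substitutes.

0.081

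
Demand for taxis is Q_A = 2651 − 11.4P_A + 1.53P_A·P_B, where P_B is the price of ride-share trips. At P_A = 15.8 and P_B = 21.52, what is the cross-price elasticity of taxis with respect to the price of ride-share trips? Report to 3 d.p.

At P_A = 15.8 and P_B = 21.52: Q_A = 2991.104.
∂Q_A/∂P_B = 1.53P_A = 1.53(15.8) = 24.1740.
ε = (∂Q_A/∂P_B)(P_B/Q_A) = 24.1740 × (21.52/2991.104) ≈ 0.174.

0.174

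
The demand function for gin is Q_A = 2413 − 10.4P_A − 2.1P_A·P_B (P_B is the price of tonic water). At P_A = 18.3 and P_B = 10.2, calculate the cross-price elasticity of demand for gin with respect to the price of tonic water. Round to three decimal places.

-0.214

At P_A = 18.3 and P_B = 10.2: Q_A = 1830.694.
∂Q_A/∂P_B = -2.1P_A = -2.1(18.3) = -38.4300.
ε = (∂Q_A/∂P_B)(P_B/Q_A) = -38.4300 × (10.2/1830.694) ≈ -0.214.
ε < 0: complements.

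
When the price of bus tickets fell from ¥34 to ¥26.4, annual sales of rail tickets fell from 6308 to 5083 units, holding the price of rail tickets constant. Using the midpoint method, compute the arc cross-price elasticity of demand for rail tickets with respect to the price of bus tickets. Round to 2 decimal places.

0.85

ΔQ_A = 5083 − 6308 = -1225; ΔP_B = 26.4 − 34 = -7.6.
Midpoints: Q̄_A = 5695.5, P̄_B = 30.20.
ε = (ΔQ_A/Q̄_A)/(ΔP_B/P̄_B) = (-1225/5695.5)/(-7.6/30.20) ≈ 0.85.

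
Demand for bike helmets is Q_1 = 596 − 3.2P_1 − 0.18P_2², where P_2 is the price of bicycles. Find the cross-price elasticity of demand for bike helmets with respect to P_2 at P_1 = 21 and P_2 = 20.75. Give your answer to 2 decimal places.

-0.34

At P_1 = 21 and P_2 = 20.75: Q_1 = 451.299.
∂Q_1/∂P_2 = -0.36P_2 = -0.36(20.75) = -7.4700.
ε = (∂Q_1/∂P_2)(P_2/Q_1) = -7.4700 × (20.75/451.299) ≈ -0.34.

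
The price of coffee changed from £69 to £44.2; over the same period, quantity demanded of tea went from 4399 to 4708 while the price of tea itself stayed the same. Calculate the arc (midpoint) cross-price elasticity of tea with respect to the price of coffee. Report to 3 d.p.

ΔQ_A = 4708 − 4399 = 309; ΔP_B = 44.2 − 69 = -24.8.
Midpoints: Q̄_A = 4553.5, P̄_B = 56.60.
ε = (ΔQ_A/Q̄_A)/(ΔP_B/P̄_B) = (309/4553.5)/(-24.8/56.60) ≈ -0.155.

-0.155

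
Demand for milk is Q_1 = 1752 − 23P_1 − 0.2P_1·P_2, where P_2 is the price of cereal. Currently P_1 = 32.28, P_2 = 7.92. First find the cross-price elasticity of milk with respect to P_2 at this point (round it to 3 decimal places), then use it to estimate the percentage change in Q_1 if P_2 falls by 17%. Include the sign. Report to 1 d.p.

At P_1 = 32.28, P_2 = 7.92: Q_1 = 958.428.
∂Q_1/∂P_2 = -0.2P_1 = -6.4560.
ε = (∂Q_1/∂P_2)(P_2/Q_1) = -6.4560 × 7.92/958.428 ≈ -0.053.
%ΔQ_1 ≈ ε × %ΔP_2 = -0.053 × (-17%) = 0.9%.

0.9%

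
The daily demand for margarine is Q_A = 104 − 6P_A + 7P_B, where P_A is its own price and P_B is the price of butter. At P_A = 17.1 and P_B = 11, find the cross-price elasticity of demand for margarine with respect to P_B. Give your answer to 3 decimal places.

At P_A = 17.1 and P_B = 11: Q_A = 78.4.
∂Q_A/∂P_B = 7.
ε = (∂Q_A/∂P_B)(P_B/Q_A) = 7 × (11/78.4) ≈ 0.982.

0.982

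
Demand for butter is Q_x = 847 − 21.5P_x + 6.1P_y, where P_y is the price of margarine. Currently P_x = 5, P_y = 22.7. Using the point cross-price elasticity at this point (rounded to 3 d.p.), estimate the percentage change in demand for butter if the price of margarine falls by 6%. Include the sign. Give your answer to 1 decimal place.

-0.9%

At P_x = 5, P_y = 22.7: Q_x = 877.97.
∂Q_x/∂P_y = 6.1.
ε = (∂Q_x/∂P_y)(P_y/Q_x) = 6.1000 × 22.7/877.97 ≈ 0.158.
%ΔQ_x ≈ ε × %ΔP_y = 0.158 × (-6%) = -0.9%.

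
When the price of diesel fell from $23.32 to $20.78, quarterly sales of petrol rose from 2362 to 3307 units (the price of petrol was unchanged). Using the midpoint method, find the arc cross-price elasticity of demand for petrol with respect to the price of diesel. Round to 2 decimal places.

-2.89

ΔQ_A = 3307 − 2362 = 945; ΔP_B = 20.78 − 23.32 = -2.54.
Midpoints: Q̄_A = 2834.5, P̄_B = 22.05.
ε = (ΔQ_A/Q̄_A)/(ΔP_B/P̄_B) = (945/2834.5)/(-2.54/22.05) ≈ -2.89.
ε < 0: petrol and diesel are complements.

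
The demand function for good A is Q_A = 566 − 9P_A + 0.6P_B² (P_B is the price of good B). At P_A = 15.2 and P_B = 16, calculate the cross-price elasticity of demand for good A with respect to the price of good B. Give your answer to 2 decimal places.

At P_A = 15.2 and P_B = 16: Q_A = 582.8.
∂Q_A/∂P_B = 1.2P_B = 1.2(16) = 19.2000.
ε = (∂Q_A/∂P_B)(P_B/Q_A) = 19.2000 × (16/582.8) ≈ 0.53.

0.53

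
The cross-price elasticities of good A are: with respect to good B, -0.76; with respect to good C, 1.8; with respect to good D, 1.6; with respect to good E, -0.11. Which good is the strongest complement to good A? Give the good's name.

Complements have ε < 0. The most negative value is -0.76 (good B).

good B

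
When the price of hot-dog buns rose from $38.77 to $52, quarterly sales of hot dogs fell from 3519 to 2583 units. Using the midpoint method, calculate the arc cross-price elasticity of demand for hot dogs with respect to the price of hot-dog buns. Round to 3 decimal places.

-1.052

ΔQ_A = 2583 − 3519 = -936; ΔP_B = 52 − 38.77 = 13.23.
Midpoints: Q̄_A = 3051.0, P̄_B = 45.39.
ε = (ΔQ_A/Q̄_A)/(ΔP_B/P̄_B) = (-936/3051.0)/(13.23/45.39) ≈ -1.052.
ε < 0: hot dogs and hot-dog buns are complements.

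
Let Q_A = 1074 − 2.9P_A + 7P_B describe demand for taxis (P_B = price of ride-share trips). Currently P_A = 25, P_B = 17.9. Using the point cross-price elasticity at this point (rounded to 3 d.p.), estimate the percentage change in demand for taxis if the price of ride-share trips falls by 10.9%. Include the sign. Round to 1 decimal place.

At P_A = 25, P_B = 17.9: Q_A = 1126.8.
∂Q_A/∂P_B = 7.
ε = (∂Q_A/∂P_B)(P_B/Q_A) = 7.0000 × 17.9/1126.8 ≈ 0.111.
%ΔQ_A ≈ ε × %ΔP_B = 0.111 × (-10.9%) = -1.2%.

-1.2%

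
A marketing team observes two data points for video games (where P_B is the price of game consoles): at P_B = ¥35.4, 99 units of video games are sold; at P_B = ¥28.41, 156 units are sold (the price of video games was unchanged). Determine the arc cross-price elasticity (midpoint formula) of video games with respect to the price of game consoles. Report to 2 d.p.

-2.04

ΔQ_A = 156 − 99 = 57; ΔP_B = 28.41 − 35.4 = -6.99.
Midpoints: Q̄_A = 127.5, P̄_B = 31.91.
ε = (ΔQ_A/Q̄_A)/(ΔP_B/P̄_B) = (57/127.5)/(-6.99/31.91) ≈ -2.04.
ε < 0: video games and game consoles are complements.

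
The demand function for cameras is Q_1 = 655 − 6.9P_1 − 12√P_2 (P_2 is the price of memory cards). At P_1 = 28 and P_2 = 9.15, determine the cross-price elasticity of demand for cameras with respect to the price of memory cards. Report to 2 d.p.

At P_1 = 28 and P_2 = 9.15: Q_1 = 425.501.
∂Q_1/∂P_2 = -12/(2√P_2) = -12/(2√9.15) = -1.9835.
ε = (∂Q_1/∂P_2)(P_2/Q_1) = -1.9835 × (9.15/425.501) ≈ -0.04.
ε < 0: complements.

-0.04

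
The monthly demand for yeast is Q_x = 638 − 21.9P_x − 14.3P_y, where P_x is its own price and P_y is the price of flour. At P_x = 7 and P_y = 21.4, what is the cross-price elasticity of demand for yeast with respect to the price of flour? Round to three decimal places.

At P_x = 7 and P_y = 21.4: Q_x = 178.68.
∂Q_x/∂P_y = -14.3.
ε = (∂Q_x/∂P_y)(P_y/Q_x) = -14.3 × (21.4/178.68) ≈ -1.713.

-1.713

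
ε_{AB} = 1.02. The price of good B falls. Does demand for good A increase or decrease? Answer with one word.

decrease

ε > 0 and the price of good B falls, so the quantity of good A moves in the same direction: it decreases.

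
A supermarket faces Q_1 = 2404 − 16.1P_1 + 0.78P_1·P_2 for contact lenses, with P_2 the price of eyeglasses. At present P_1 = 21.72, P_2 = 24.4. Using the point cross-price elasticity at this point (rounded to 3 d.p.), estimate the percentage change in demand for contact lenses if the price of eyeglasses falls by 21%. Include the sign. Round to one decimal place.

At P_1 = 21.72, P_2 = 24.4: Q_1 = 2467.683.
∂Q_1/∂P_2 = 0.78P_1 = 16.9416.
ε = (∂Q_1/∂P_2)(P_2/Q_1) = 16.9416 × 24.4/2467.683 ≈ 0.168.
%ΔQ_1 ≈ ε × %ΔP_2 = 0.168 × (-21%) = -3.5%.

-3.5%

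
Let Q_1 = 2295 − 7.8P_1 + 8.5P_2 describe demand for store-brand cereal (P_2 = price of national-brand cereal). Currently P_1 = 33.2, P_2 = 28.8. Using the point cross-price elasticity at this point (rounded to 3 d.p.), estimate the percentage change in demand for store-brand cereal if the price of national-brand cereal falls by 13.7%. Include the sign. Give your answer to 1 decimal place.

At P_1 = 33.2, P_2 = 28.8: Q_1 = 2280.84.
∂Q_1/∂P_2 = 8.5.
ε = (∂Q_1/∂P_2)(P_2/Q_1) = 8.5000 × 28.8/2280.84 ≈ 0.107.
%ΔQ_1 ≈ ε × %ΔP_2 = 0.107 × (-13.7%) = -1.5%.

-1.5%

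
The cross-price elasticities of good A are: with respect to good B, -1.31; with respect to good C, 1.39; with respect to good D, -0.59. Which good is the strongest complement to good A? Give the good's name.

good B

Complements have ε < 0. The most negative value is -1.31 (good B).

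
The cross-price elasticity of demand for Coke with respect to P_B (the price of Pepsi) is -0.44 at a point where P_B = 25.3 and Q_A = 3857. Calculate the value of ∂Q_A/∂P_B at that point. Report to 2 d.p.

ε = (∂Q_A/∂P_B)·(P_B/Q_A) ⇒ ∂Q_A/∂P_B = ε·Q_A/P_B = -0.44 × 3857/25.3 ≈ -67.08.

-67.08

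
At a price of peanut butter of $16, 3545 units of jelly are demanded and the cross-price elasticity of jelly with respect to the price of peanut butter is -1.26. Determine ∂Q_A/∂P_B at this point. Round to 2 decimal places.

-279.17

ε = (∂Q_A/∂P_B)·(P_B/Q_A) ⇒ ∂Q_A/∂P_B = ε·Q_A/P_B = -1.26 × 3545/16 ≈ -279.17.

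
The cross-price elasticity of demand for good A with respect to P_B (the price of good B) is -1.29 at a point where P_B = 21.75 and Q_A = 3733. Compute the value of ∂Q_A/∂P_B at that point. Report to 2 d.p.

ε = (∂Q_A/∂P_B)·(P_B/Q_A) ⇒ ∂Q_A/∂P_B = ε·Q_A/P_B = -1.29 × 3733/21.75 ≈ -221.41.

-221.41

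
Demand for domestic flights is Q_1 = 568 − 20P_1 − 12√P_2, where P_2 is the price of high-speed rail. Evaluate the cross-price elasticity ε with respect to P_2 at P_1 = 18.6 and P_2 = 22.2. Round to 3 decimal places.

At P_1 = 18.6 and P_2 = 22.2: Q_1 = 139.460.
∂Q_1/∂P_2 = -12/(2√P_2) = -12/(2√22.2) = -1.2734.
ε = (∂Q_1/∂P_2)(P_2/Q_1) = -1.2734 × (22.2/139.460) ≈ -0.203.

-0.203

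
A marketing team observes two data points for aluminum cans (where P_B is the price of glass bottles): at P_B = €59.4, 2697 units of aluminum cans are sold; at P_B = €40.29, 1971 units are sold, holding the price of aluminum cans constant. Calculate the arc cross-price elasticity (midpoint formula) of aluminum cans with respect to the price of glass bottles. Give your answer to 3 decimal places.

0.811

ΔQ_A = 1971 − 2697 = -726; ΔP_B = 40.29 − 59.4 = -19.11.
Midpoints: Q̄_A = 2334.0, P̄_B = 49.84.
ε = (ΔQ_A/Q̄_A)/(ΔP_B/P̄_B) = (-726/2334.0)/(-19.11/49.84) ≈ 0.811.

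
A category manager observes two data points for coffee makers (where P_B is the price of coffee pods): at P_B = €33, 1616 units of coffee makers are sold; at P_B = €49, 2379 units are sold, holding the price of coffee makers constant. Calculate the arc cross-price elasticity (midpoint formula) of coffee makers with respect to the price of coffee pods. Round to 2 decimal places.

ΔQ_A = 2379 − 1616 = 763; ΔP_B = 49 − 33 = 16.
Midpoints: Q̄_A = 1997.5, P̄_B = 41.00.
ε = (ΔQ_A/Q̄_A)/(ΔP_B/P̄_B) = (763/1997.5)/(16/41.00) ≈ 0.98.

0.98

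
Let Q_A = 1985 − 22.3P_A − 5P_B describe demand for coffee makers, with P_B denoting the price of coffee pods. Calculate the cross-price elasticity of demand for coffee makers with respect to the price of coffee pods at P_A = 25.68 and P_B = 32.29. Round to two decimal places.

At P_A = 25.68 and P_B = 32.29: Q_A = 1250.886.
∂Q_A/∂P_B = -5.
ε = (∂Q_A/∂P_B)(P_B/Q_A) = -5 × (32.29/1250.886) ≈ -0.13.

-0.13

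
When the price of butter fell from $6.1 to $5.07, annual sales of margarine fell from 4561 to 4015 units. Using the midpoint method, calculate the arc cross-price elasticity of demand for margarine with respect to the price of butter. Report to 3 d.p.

ΔQ_A = 4015 − 4561 = -546; ΔP_B = 5.07 − 6.1 = -1.03.
Midpoints: Q̄_A = 4288.0, P̄_B = 5.58.
ε = (ΔQ_A/Q̄_A)/(ΔP_B/P̄_B) = (-546/4288.0)/(-1.03/5.58) ≈ 0.690.
ε > 0: margarine and butter are substitutes.

0.690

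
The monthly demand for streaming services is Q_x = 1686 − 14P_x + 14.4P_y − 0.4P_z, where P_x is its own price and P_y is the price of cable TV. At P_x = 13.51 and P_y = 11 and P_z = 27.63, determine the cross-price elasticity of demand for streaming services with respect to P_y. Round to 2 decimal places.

0.10

At P_x = 13.51 and P_y = 11 and P_z = 27.63: Q_x = 1644.208.
∂Q_x/∂P_y = 14.4.
ε = (∂Q_x/∂P_y)(P_y/Q_x) = 14.4 × (11/1644.208) ≈ 0.10.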